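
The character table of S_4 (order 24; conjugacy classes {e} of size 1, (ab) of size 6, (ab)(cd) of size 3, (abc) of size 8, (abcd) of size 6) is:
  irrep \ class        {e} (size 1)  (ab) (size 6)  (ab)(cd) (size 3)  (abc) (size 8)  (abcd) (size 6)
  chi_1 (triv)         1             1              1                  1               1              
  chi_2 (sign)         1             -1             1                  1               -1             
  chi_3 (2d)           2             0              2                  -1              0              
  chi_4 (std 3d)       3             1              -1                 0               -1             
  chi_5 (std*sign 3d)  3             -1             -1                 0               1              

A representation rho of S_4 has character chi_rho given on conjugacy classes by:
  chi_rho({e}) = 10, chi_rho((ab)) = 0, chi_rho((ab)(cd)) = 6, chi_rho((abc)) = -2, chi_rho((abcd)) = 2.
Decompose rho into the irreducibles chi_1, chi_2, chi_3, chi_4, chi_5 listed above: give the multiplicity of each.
Multiplicities: chi_1: 1, chi_2: 0, chi_3: 3, chi_4: 0, chi_5: 1.

Solution. Use <chi_rho, chi> = (1/|G|) sum_C |C| * chi_rho(C) * conj(chi(C)) with |G| = 24 for each irreducible chi in the table:
  <chi_rho, chi_1> = (1/24)[1*(10)*conj(1) + 6*(0)*conj(1) + 3*(6)*conj(1) + 8*(-2)*conj(1) + 6*(2)*conj(1)]
      = (1/24)[(10) + (0) + (18) + (-16) + (12)] = 24/24 = 1
  <chi_rho, chi_2> = (1/24)[1*(10)*conj(1) + 6*(0)*conj(-1) + 3*(6)*conj(1) + 8*(-2)*conj(1) + 6*(2)*conj(-1)]
      = (1/24)[(10) + (0) + (18) + (-16) + (-12)] = 0/24 = 0
  <chi_rho, chi_3> = (1/24)[1*(10)*conj(2) + 6*(0)*conj(0) + 3*(6)*conj(2) + 8*(-2)*conj(-1) + 6*(2)*conj(0)]
      = (1/24)[(20) + (0) + (36) + (16) + (0)] = 72/24 = 3
  <chi_rho, chi_4> = (1/24)[1*(10)*conj(3) + 6*(0)*conj(1) + 3*(6)*conj(-1) + 8*(-2)*conj(0) + 6*(2)*conj(-1)]
      = (1/24)[(30) + (0) + (-18) + (0) + (-12)] = 0/24 = 0
  <chi_rho, chi_5> = (1/24)[1*(10)*conj(3) + 6*(0)*conj(-1) + 3*(6)*conj(-1) + 8*(-2)*conj(0) + 6*(2)*conj(1)]
      = (1/24)[(30) + (0) + (-18) + (0) + (12)] = 24/24 = 1
Dimension check: dim(rho) = sum (mult * dim) = 1*1 + 0*1 + 3*2 + 0*3 + 1*3 = 10 = chi_rho(e) = 10.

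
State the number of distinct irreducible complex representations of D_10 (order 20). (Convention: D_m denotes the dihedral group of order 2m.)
8

Solution. The number of irreducible complex representations of a finite group equals its number of conjugacy classes. D_10 has 8 conjugacy classes (n/2 + 3 for n even), so D_10 (order 20) has exactly 8 irreducible complex representations.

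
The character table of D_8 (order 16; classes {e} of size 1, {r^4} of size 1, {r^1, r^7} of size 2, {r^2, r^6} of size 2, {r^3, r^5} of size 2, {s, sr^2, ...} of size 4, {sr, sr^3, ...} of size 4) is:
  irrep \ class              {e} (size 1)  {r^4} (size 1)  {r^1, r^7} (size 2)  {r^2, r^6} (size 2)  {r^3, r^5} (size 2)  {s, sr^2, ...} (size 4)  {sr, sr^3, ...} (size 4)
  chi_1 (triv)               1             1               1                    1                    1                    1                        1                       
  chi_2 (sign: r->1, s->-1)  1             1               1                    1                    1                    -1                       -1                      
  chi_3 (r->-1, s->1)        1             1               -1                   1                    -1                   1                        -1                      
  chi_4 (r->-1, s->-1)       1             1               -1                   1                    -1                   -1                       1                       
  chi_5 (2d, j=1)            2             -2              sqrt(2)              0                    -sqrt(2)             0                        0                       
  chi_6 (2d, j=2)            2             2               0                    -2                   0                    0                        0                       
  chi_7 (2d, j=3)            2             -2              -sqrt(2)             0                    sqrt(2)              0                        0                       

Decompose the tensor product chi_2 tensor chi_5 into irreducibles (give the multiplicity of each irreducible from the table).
chi_2 tensor chi_5 = chi_5 (all other irreducibles have multiplicity 0).

Derivation: The character of a tensor product is the pointwise product (chi_2 * chi_5)(C) = chi_2(C) * chi_5(C):
  {e}: (1)*(2), {r^4}: (1)*(-2), {r^1, r^7}: (1)*(sqrt(2)), {r^2, r^6}: (1)*(0), {r^3, r^5}: (1)*(-sqrt(2)), {s, sr^2, ...}: (-1)*(0), {sr, sr^3, ...}: (-1)*(0)
so (chi_2 * chi_5) takes values
  {e} -> 2, {r^4} -> -2, {r^1, r^7} -> sqrt(2), {r^2, r^6} -> 0, {r^3, r^5} -> -sqrt(2), {s, sr^2, ...} -> 0, {sr, sr^3, ...} -> 0.
Now take the inner product of this character with each irreducible chi from the table, <chi_2*chi_5, chi> = (1/16) sum_C |C| (chi_2*chi_5)(C) conj(chi(C)):
  <chi_2*chi_5, chi_1> = (1/16)[1*(2)*conj(1) + 1*(-2)*conj(1) + 2*(sqrt(2))*conj(1) + 2*(0)*conj(1) + 2*(-sqrt(2))*conj(1) + 4*(0)*conj(1) + 4*(0)*conj(1)]
      = (1/16)[(2) + (-2) + (2*sqrt(2)) + (0) + (-2*sqrt(2)) + (0) + (0)] = 0/16 = 0
  <chi_2*chi_5, chi_2> = (1/16)[1*(2)*conj(1) + 1*(-2)*conj(1) + 2*(sqrt(2))*conj(1) + 2*(0)*conj(1) + 2*(-sqrt(2))*conj(1) + 4*(0)*conj(-1) + 4*(0)*conj(-1)]
      = (1/16)[(2) + (-2) + (2*sqrt(2)) + (0) + (-2*sqrt(2)) + (0) + (0)] = 0/16 = 0
  <chi_2*chi_5, chi_3> = (1/16)[1*(2)*conj(1) + 1*(-2)*conj(1) + 2*(sqrt(2))*conj(-1) + 2*(0)*conj(1) + 2*(-sqrt(2))*conj(-1) + 4*(0)*conj(1) + 4*(0)*conj(-1)]
      = (1/16)[(2) + (-2) + (-2*sqrt(2)) + (0) + (2*sqrt(2)) + (0) + (0)] = 0/16 = 0
  <chi_2*chi_5, chi_4> = (1/16)[1*(2)*conj(1) + 1*(-2)*conj(1) + 2*(sqrt(2))*conj(-1) + 2*(0)*conj(1) + 2*(-sqrt(2))*conj(-1) + 4*(0)*conj(-1) + 4*(0)*conj(1)]
      = (1/16)[(2) + (-2) + (-2*sqrt(2)) + (0) + (2*sqrt(2)) + (0) + (0)] = 0/16 = 0
  <chi_2*chi_5, chi_5> = (1/16)[1*(2)*conj(2) + 1*(-2)*conj(-2) + 2*(sqrt(2))*conj(sqrt(2)) + 2*(0)*conj(0) + 2*(-sqrt(2))*conj(-sqrt(2)) + 4*(0)*conj(0) + 4*(0)*conj(0)]
      = (1/16)[(4) + (4) + (4) + (0) + (4) + (0) + (0)] = 16/16 = 1
  <chi_2*chi_5, chi_6> = (1/16)[1*(2)*conj(2) + 1*(-2)*conj(2) + 2*(sqrt(2))*conj(0) + 2*(0)*conj(-2) + 2*(-sqrt(2))*conj(0) + 4*(0)*conj(0) + 4*(0)*conj(0)]
      = (1/16)[(4) + (-4) + (0) + (0) + (0) + (0) + (0)] = 0/16 = 0
  <chi_2*chi_5, chi_7> = (1/16)[1*(2)*conj(2) + 1*(-2)*conj(-2) + 2*(sqrt(2))*conj(-sqrt(2)) + 2*(0)*conj(0) + 2*(-sqrt(2))*conj(sqrt(2)) + 4*(0)*conj(0) + 4*(0)*conj(0)]
      = (1/16)[(4) + (4) + (-4) + (0) + (-4) + (0) + (0)] = 0/16 = 0
Hence the multiplicities are chi_5: 1. Dimension check: dim(chi_2)*dim(chi_5) = 1*2 = 2 and sum (mult * dim) = 1*2 = 2.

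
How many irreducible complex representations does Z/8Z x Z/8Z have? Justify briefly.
64

The number of irreducible complex representations of a finite group equals its number of conjugacy classes. Z/8Z x Z/8Z is abelian of order 64, so every element is its own conjugacy class: 64 classes, so Z/8Z x Z/8Z (order 64) has exactly 64 irreducible complex representations.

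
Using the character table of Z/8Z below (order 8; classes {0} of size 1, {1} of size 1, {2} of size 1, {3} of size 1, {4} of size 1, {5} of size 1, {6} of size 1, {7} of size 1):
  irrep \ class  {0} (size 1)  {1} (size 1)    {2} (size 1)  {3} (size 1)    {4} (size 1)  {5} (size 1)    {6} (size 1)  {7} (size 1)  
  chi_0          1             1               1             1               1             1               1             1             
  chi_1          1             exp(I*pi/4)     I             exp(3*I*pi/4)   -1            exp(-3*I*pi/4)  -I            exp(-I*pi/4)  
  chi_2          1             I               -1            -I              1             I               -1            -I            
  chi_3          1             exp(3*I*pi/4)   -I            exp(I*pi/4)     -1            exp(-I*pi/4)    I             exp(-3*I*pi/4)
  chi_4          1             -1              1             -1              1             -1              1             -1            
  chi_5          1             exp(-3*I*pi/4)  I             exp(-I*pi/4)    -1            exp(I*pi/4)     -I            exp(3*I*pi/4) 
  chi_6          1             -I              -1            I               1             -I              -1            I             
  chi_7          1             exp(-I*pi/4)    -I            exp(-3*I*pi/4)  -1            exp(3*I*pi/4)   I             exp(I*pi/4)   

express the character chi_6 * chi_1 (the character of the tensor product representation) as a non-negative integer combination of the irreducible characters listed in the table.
chi_6 tensor chi_1 = chi_7 (all other irreducibles have multiplicity 0).

Derivation: The character of a tensor product is the pointwise product (chi_6 * chi_1)(C) = chi_6(C) * chi_1(C):
  {0}: (1)*(1), {1}: (-I)*(exp(I*pi/4)), {2}: (-1)*(I), {3}: (I)*(exp(3*I*pi/4)), {4}: (1)*(-1), {5}: (-I)*(exp(-3*I*pi/4)), {6}: (-1)*(-I), {7}: (I)*(exp(-I*pi/4))
so (chi_6 * chi_1) takes values
  {0} -> 1, {1} -> -exp(3*I*pi/4), {2} -> -I, {3} -> exp(-3*I*pi/4), {4} -> -1, {5} -> -exp(-I*pi/4), {6} -> I, {7} -> exp(I*pi/4).
Now take the inner product of this character with each irreducible chi from the table, <chi_6*chi_1, chi> = (1/8) sum_C |C| (chi_6*chi_1)(C) conj(chi(C)):
  <chi_6*chi_1, chi_0> = (1/8)[1*(1)*conj(1) + 1*(-exp(3*I*pi/4))*conj(1) + 1*(-I)*conj(1) + 1*(exp(-3*I*pi/4))*conj(1) + 1*(-1)*conj(1) + 1*(-exp(-I*pi/4))*conj(1) + 1*(I)*conj(1) + 1*(exp(I*pi/4))*conj(1)]
      = (1/8)[(1) + (-exp(3*I*pi/4)) + (-I) + (exp(-3*I*pi/4)) + (-1) + (-exp(-I*pi/4)) + (I) + (exp(I*pi/4))] = 0/8 = 0
  <chi_6*chi_1, chi_1> = (1/8)[1*(1)*conj(1) + 1*(-exp(3*I*pi/4))*conj(exp(I*pi/4)) + 1*(-I)*conj(I) + 1*(exp(-3*I*pi/4))*conj(exp(3*I*pi/4)) + 1*(-1)*conj(-1) + 1*(-exp(-I*pi/4))*conj(exp(-3*I*pi/4)) + 1*(I)*conj(-I) + 1*(exp(I*pi/4))*conj(exp(-I*pi/4))]
      = (1/8)[(1) + (-I) + (-1) + (I) + (1) + (-I) + (-1) + (I)] = 0/8 = 0
  <chi_6*chi_1, chi_2> = (1/8)[1*(1)*conj(1) + 1*(-exp(3*I*pi/4))*conj(I) + 1*(-I)*conj(-1) + 1*(exp(-3*I*pi/4))*conj(-I) + 1*(-1)*conj(1) + 1*(-exp(-I*pi/4))*conj(I) + 1*(I)*conj(-1) + 1*(exp(I*pi/4))*conj(-I)]
      = (1/8)[(1) + (exp(-3*I*pi/4)) + (I) + (exp(-I*pi/4)) + (-1) + (exp(I*pi/4)) + (-I) + (exp(3*I*pi/4))] = 0/8 = 0
  <chi_6*chi_1, chi_3> = (1/8)[1*(1)*conj(1) + 1*(-exp(3*I*pi/4))*conj(exp(3*I*pi/4)) + 1*(-I)*conj(-I) + 1*(exp(-3*I*pi/4))*conj(exp(I*pi/4)) + 1*(-1)*conj(-1) + 1*(-exp(-I*pi/4))*conj(exp(-I*pi/4)) + 1*(I)*conj(I) + 1*(exp(I*pi/4))*conj(exp(-3*I*pi/4))]
      = (1/8)[(1) + (-1) + (1) + (-1) + (1) + (-1) + (1) + (-1)] = 0/8 = 0
  <chi_6*chi_1, chi_4> = (1/8)[1*(1)*conj(1) + 1*(-exp(3*I*pi/4))*conj(-1) + 1*(-I)*conj(1) + 1*(exp(-3*I*pi/4))*conj(-1) + 1*(-1)*conj(1) + 1*(-exp(-I*pi/4))*conj(-1) + 1*(I)*conj(1) + 1*(exp(I*pi/4))*conj(-1)]
      = (1/8)[(1) + (exp(3*I*pi/4)) + (-I) + (-exp(-3*I*pi/4)) + (-1) + (exp(-I*pi/4)) + (I) + (-exp(I*pi/4))] = 0/8 = 0
  <chi_6*chi_1, chi_5> = (1/8)[1*(1)*conj(1) + 1*(-exp(3*I*pi/4))*conj(exp(-3*I*pi/4)) + 1*(-I)*conj(I) + 1*(exp(-3*I*pi/4))*conj(exp(-I*pi/4)) + 1*(-1)*conj(-1) + 1*(-exp(-I*pi/4))*conj(exp(I*pi/4)) + 1*(I)*conj(-I) + 1*(exp(I*pi/4))*conj(exp(3*I*pi/4))]
      = (1/8)[(1) + (I) + (-1) + (-I) + (1) + (I) + (-1) + (-I)] = 0/8 = 0
  <chi_6*chi_1, chi_6> = (1/8)[1*(1)*conj(1) + 1*(-exp(3*I*pi/4))*conj(-I) + 1*(-I)*conj(-1) + 1*(exp(-3*I*pi/4))*conj(I) + 1*(-1)*conj(1) + 1*(-exp(-I*pi/4))*conj(-I) + 1*(I)*conj(-1) + 1*(exp(I*pi/4))*conj(I)]
      = (1/8)[(1) + (-exp(-3*I*pi/4)) + (I) + (-exp(-I*pi/4)) + (-1) + (-exp(I*pi/4)) + (-I) + (-exp(3*I*pi/4))] = 0/8 = 0
  <chi_6*chi_1, chi_7> = (1/8)[1*(1)*conj(1) + 1*(-exp(3*I*pi/4))*conj(exp(-I*pi/4)) + 1*(-I)*conj(-I) + 1*(exp(-3*I*pi/4))*conj(exp(-3*I*pi/4)) + 1*(-1)*conj(-1) + 1*(-exp(-I*pi/4))*conj(exp(3*I*pi/4)) + 1*(I)*conj(I) + 1*(exp(I*pi/4))*conj(exp(I*pi/4))]
      = (1/8)[(1) + (1) + (1) + (1) + (1) + (1) + (1) + (1)] = 8/8 = 1
(Exp terms are combined using exp(i*s)*conj(exp(i*t)) = exp(i*(s-t)), and sums of them are collapsed using the identity that for every m > 1 the m distinct m-th roots of unity sum to 0, e.g. 1 + exp(2*I*pi/3) + exp(-2*I*pi/3) = 0.)
Hence the multiplicities are chi_7: 1. Dimension check: dim(chi_6)*dim(chi_1) = 1*1 = 1 and sum (mult * dim) = 1*1 = 1.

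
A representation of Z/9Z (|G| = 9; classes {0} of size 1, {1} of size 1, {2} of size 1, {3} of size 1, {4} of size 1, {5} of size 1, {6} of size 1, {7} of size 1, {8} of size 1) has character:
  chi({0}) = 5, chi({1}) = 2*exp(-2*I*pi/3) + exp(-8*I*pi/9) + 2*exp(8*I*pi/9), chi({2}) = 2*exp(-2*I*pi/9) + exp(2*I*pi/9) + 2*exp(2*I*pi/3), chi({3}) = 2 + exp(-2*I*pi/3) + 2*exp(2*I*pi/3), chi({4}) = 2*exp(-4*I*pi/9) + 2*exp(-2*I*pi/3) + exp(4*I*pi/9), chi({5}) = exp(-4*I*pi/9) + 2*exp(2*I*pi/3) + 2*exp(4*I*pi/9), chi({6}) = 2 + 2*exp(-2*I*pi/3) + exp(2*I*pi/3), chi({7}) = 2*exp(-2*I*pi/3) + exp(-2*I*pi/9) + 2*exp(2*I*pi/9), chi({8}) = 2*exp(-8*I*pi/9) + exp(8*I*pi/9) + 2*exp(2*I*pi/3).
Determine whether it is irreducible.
Not irreducible (reducible): <chi, chi> = 9 > 1.

Details: <chi, chi> = (1/|G|) sum_C |C| * |chi(C)|^2 = (1/9)[1*|5|^2 + 1*|2*exp(-2*I*pi/3) + exp(-8*I*pi/9) + 2*exp(8*I*pi/9)|^2 + 1*|2*exp(-2*I*pi/9) + exp(2*I*pi/9) + 2*exp(2*I*pi/3)|^2 + 1*|2 + exp(-2*I*pi/3) + 2*exp(2*I*pi/3)|^2 + 1*|2*exp(-4*I*pi/9) + 2*exp(-2*I*pi/3) + exp(4*I*pi/9)|^2 + 1*|exp(-4*I*pi/9) + 2*exp(2*I*pi/3) + 2*exp(4*I*pi/9)|^2 + 1*|2 + 2*exp(-2*I*pi/3) + exp(2*I*pi/3)|^2 + 1*|2*exp(-2*I*pi/3) + exp(-2*I*pi/9) + 2*exp(2*I*pi/9)|^2 + 1*|2*exp(-8*I*pi/9) + exp(8*I*pi/9) + 2*exp(2*I*pi/3)|^2]
  = (1/9)[(25) + (9 + 4*exp(-4*I*pi/9) + 4*exp(-2*I*pi/9) + 4*exp(2*I*pi/9) + 4*exp(4*I*pi/9)) + (9 + 4*exp(-4*I*pi/9) + 4*exp(-8*I*pi/9) + 4*exp(8*I*pi/9) + 4*exp(4*I*pi/9)) + (1) + (9 + 4*exp(-2*I*pi/9) + 4*exp(-8*I*pi/9) + 4*exp(8*I*pi/9) + 4*exp(2*I*pi/9)) + (9 + 4*exp(-2*I*pi/9) + 4*exp(-8*I*pi/9) + 4*exp(8*I*pi/9) + 4*exp(2*I*pi/9)) + (1) + (9 + 4*exp(-4*I*pi/9) + 4*exp(-8*I*pi/9) + 4*exp(8*I*pi/9) + 4*exp(4*I*pi/9)) + (9 + 4*exp(-4*I*pi/9) + 4*exp(-2*I*pi/9) + 4*exp(2*I*pi/9) + 4*exp(4*I*pi/9))] = 81/9 = 9.
(Exp terms are combined using exp(i*s)*conj(exp(i*t)) = exp(i*(s-t)), and sums of them are collapsed using the identity that for every m > 1 the m distinct m-th roots of unity sum to 0, e.g. 1 + exp(2*I*pi/3) + exp(-2*I*pi/3) = 0.)
A character is irreducible iff <chi, chi> = 1, so this representation is reducible.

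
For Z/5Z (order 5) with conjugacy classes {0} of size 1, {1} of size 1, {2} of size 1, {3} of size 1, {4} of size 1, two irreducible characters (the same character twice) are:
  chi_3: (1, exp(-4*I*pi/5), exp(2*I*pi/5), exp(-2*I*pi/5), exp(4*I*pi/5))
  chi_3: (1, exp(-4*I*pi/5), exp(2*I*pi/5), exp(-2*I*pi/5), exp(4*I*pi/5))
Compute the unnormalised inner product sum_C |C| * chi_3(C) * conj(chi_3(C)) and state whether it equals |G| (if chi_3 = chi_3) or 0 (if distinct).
Sum = 5 = |G| = 5; so <chi_3, chi_3> = 1 (norm-1 confirms irreducibility).

Why: Compute term by term over conjugacy classes (|C| * chi_3(C) * conj(chi_3(C))):
  1*(1)*conj(1) + 1*(exp(-4*I*pi/5))*conj(exp(-4*I*pi/5)) + 1*(exp(2*I*pi/5))*conj(exp(2*I*pi/5)) + 1*(exp(-2*I*pi/5))*conj(exp(-2*I*pi/5)) + 1*(exp(4*I*pi/5))*conj(exp(4*I*pi/5))
  = (1) + (1) + (1) + (1) + (1)
  = 5.
(Exp terms are combined using exp(i*s)*conj(exp(i*t)) = exp(i*(s-t)), and sums of them are collapsed using the identity that for every m > 1 the m distinct m-th roots of unity sum to 0, e.g. 1 + exp(2*I*pi/3) + exp(-2*I*pi/3) = 0.)
Dividing by |G| = 5 gives 5/5 = 1, matching the row-orthogonality relation <chi_3, chi_3> = [chi_3 = chi_3].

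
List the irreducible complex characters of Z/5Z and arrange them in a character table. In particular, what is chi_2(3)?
Character table of Z/5Z (irreps indexed chi_0,...,chi_4 with chi_k(m) = zeta_5^(k*m), zeta_5 = exp(2*pi*i/5)):
  irrep \ class  {0} (size 1)  {1} (size 1)    {2} (size 1)    {3} (size 1)    {4} (size 1)  
  chi_0          1             1               1               1               1             
  chi_1          1             exp(2*I*pi/5)   exp(4*I*pi/5)   exp(-4*I*pi/5)  exp(-2*I*pi/5)
  chi_2          1             exp(4*I*pi/5)   exp(-2*I*pi/5)  exp(2*I*pi/5)   exp(-4*I*pi/5)
  chi_3          1             exp(-4*I*pi/5)  exp(2*I*pi/5)   exp(-2*I*pi/5)  exp(4*I*pi/5) 
  chi_4          1             exp(-2*I*pi/5)  exp(-4*I*pi/5)  exp(4*I*pi/5)   exp(2*I*pi/5) 

Spot check: chi_2(3) = zeta_5^(2*3) = zeta_5^6 = exp(2*I*pi/5).

Working: Z/5Z is abelian, so all 5 irreducible complex representations are 1-dimensional. They are given by chi_k(m) = zeta_5^(k*m) for k = 0,...,4. Row orthogonality: sum_m chi_k(m) conj(chi_l(m)) = 5 * [k = l].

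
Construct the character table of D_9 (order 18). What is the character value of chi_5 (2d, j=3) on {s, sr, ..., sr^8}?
Conjugacy classes: {e} of size 1, {r^1, r^8} of size 2, {r^2, r^7} of size 2, {r^3, r^6} of size 2, {r^4, r^5} of size 2, {s, sr, ..., sr^8} of size 9.
Character table:
  irrep \ class              {e} (size 1)  {r^1, r^8} (size 2)  {r^2, r^7} (size 2)  {r^3, r^6} (size 2)  {r^4, r^5} (size 2)  {s, sr, ..., sr^8} (size 9)
  chi_1 (triv)               1             1                    1                    1                    1                    1                          
  chi_2 (sign: r->1, s->-1)  1             1                    1                    1                    1                    -1                         
  chi_3 (2d, j=1)            2             2*cos(2*pi/9)        2*cos(4*pi/9)        -1                   -2*cos(pi/9)         0                          
  chi_4 (2d, j=2)            2             2*cos(4*pi/9)        -2*cos(pi/9)         -1                   2*cos(2*pi/9)        0                          
  chi_5 (2d, j=3)            2             -1                   -1                   2                    -1                   0                          
  chi_6 (2d, j=4)            2             -2*cos(pi/9)         2*cos(2*pi/9)        -1                   2*cos(4*pi/9)        0                          

Spot check: chi_5 (2d, j=3) on {s, sr, ..., sr^8} = 0.

Solution. D_9 has order 2*9 = 18 with 6 conjugacy classes, hence 6 irreducibles. Sum of squared dims 1 + 1 + 4 + 4 + 4 + 4 = 18 = |G|. Linear characters come from the abelianisation; the 2-dimensional irreps have character r^k -> 2*cos(2*pi*j*k/9), reflections -> 0.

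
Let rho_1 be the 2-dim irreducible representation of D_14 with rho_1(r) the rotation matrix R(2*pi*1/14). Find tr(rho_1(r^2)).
chi_{rho_1}(r^2) = 2*cos(2*pi*1*2/14) = 2*cos(2*pi/7)

Details: rho_1(r^2) is rotation by angle 2*pi*1*2/14, whose trace is 2*cos(2*pi*1*2/14) = 2*cos(2*pi/7).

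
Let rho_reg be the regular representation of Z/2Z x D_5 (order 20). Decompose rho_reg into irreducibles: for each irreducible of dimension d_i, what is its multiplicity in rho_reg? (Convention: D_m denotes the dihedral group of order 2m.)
Each irreducible V_i of dimension d_i appears with multiplicity d_i, i.e. rho_reg = (direct sum over all irreducibles V_i) d_i V_i. The irreducible dimensions for Z/2Z x D_5 are 1, 1, 1, 1, 2, 2, 2, 2: 4 irreducibles of dimension 1, each with multiplicity 1; 4 irreducibles of dimension 2, each with multiplicity 2. Total dimension 4*1*1 + 4*2*2 = 20 = |G|.

Derivation: General theorem: in the regular representation of a finite group G, each irreducible appears with multiplicity equal to its dimension. Check: dim(rho_reg) = sum d_i^2 = 1 + 1 + 1 + 1 + 4 + 4 + 4 + 4 = 20 = |G|.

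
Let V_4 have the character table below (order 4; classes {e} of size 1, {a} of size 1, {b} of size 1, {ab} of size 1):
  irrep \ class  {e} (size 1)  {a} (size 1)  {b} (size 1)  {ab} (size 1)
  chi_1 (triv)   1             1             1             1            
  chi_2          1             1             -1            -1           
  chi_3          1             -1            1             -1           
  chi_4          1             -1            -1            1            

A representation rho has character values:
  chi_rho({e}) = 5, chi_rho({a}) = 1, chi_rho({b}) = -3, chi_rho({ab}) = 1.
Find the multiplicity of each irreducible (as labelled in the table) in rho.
Multiplicities: chi_1: 1, chi_2: 2, chi_3: 0, chi_4: 2.

Derivation: Use <chi_rho, chi> = (1/|G|) sum_C |C| * chi_rho(C) * conj(chi(C)) with |G| = 4 for each irreducible chi in the table:
  <chi_rho, chi_1> = (1/4)[1*(5)*conj(1) + 1*(1)*conj(1) + 1*(-3)*conj(1) + 1*(1)*conj(1)]
      = (1/4)[(5) + (1) + (-3) + (1)] = 4/4 = 1
  <chi_rho, chi_2> = (1/4)[1*(5)*conj(1) + 1*(1)*conj(1) + 1*(-3)*conj(-1) + 1*(1)*conj(-1)]
      = (1/4)[(5) + (1) + (3) + (-1)] = 8/4 = 2
  <chi_rho, chi_3> = (1/4)[1*(5)*conj(1) + 1*(1)*conj(-1) + 1*(-3)*conj(1) + 1*(1)*conj(-1)]
      = (1/4)[(5) + (-1) + (-3) + (-1)] = 0/4 = 0
  <chi_rho, chi_4> = (1/4)[1*(5)*conj(1) + 1*(1)*conj(-1) + 1*(-3)*conj(-1) + 1*(1)*conj(1)]
      = (1/4)[(5) + (-1) + (3) + (1)] = 8/4 = 2
Dimension check: dim(rho) = sum (mult * dim) = 1*1 + 2*1 + 0*1 + 2*1 = 5 = chi_rho(e) = 5.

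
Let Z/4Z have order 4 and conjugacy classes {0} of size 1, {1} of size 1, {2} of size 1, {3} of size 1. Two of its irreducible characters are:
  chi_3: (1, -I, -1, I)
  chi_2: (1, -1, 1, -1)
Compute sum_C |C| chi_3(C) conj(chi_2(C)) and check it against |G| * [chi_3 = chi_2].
Sum = 0; so <chi_3, chi_2> = 0 (distinct irreducibles are orthogonal).

Explanation: Compute term by term over conjugacy classes (|C| * chi_3(C) * conj(chi_2(C))):
  1*(1)*conj(1) + 1*(-I)*conj(-1) + 1*(-1)*conj(1) + 1*(I)*conj(-1)
  = (1) + (I) + (-1) + (-I)
  = 0.
(Exp terms are combined using exp(i*s)*conj(exp(i*t)) = exp(i*(s-t)), and sums of them are collapsed using the identity that for every m > 1 the m distinct m-th roots of unity sum to 0, e.g. 1 + exp(2*I*pi/3) + exp(-2*I*pi/3) = 0.)
Dividing by |G| = 4 gives 0/4 = 0, matching the row-orthogonality relation <chi_3, chi_2> = [chi_3 = chi_2].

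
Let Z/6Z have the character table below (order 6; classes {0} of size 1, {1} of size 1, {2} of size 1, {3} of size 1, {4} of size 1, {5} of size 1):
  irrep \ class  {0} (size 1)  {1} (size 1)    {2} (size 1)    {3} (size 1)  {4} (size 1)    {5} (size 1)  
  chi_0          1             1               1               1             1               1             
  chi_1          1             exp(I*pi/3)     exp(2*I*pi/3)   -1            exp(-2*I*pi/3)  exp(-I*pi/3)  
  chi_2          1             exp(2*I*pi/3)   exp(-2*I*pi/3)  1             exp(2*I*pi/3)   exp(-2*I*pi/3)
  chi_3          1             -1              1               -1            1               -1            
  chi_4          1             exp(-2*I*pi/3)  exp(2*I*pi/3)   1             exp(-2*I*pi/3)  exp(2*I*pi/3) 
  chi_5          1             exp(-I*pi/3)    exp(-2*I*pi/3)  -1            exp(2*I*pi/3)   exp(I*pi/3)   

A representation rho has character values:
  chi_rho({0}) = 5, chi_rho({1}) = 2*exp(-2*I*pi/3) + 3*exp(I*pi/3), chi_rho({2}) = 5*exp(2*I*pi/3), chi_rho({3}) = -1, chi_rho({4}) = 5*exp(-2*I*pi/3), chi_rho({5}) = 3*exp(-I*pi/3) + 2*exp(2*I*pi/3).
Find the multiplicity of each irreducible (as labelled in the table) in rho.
Multiplicities: chi_0: 0, chi_1: 3, chi_2: 0, chi_3: 0, chi_4: 2, chi_5: 0.

Justification: Use <chi_rho, chi> = (1/|G|) sum_C |C| * chi_rho(C) * conj(chi(C)) with |G| = 6 for each irreducible chi in the table:
  <chi_rho, chi_0> = (1/6)[1*(5)*conj(1) + 1*(2*exp(-2*I*pi/3) + 3*exp(I*pi/3))*conj(1) + 1*(5*exp(2*I*pi/3))*conj(1) + 1*(-1)*conj(1) + 1*(5*exp(-2*I*pi/3))*conj(1) + 1*(3*exp(-I*pi/3) + 2*exp(2*I*pi/3))*conj(1)]
      = (1/6)[(5) + (2*exp(-2*I*pi/3) + 3*exp(I*pi/3)) + (5*exp(2*I*pi/3)) + (-1) + (5*exp(-2*I*pi/3)) + (3*exp(-I*pi/3) + 2*exp(2*I*pi/3))] = 0/6 = 0
  <chi_rho, chi_1> = (1/6)[1*(5)*conj(1) + 1*(2*exp(-2*I*pi/3) + 3*exp(I*pi/3))*conj(exp(I*pi/3)) + 1*(5*exp(2*I*pi/3))*conj(exp(2*I*pi/3)) + 1*(-1)*conj(-1) + 1*(5*exp(-2*I*pi/3))*conj(exp(-2*I*pi/3)) + 1*(3*exp(-I*pi/3) + 2*exp(2*I*pi/3))*conj(exp(-I*pi/3))]
      = (1/6)[(5) + (1) + (5) + (1) + (5) + (1)] = 18/6 = 3
  <chi_rho, chi_2> = (1/6)[1*(5)*conj(1) + 1*(2*exp(-2*I*pi/3) + 3*exp(I*pi/3))*conj(exp(2*I*pi/3)) + 1*(5*exp(2*I*pi/3))*conj(exp(-2*I*pi/3)) + 1*(-1)*conj(1) + 1*(5*exp(-2*I*pi/3))*conj(exp(2*I*pi/3)) + 1*(3*exp(-I*pi/3) + 2*exp(2*I*pi/3))*conj(exp(-2*I*pi/3))]
      = (1/6)[(5) + (3*exp(-I*pi/3) + 2*exp(2*I*pi/3)) + (5*exp(-2*I*pi/3)) + (-1) + (5*exp(2*I*pi/3)) + (2*exp(-2*I*pi/3) + 3*exp(I*pi/3))] = 0/6 = 0
  <chi_rho, chi_3> = (1/6)[1*(5)*conj(1) + 1*(2*exp(-2*I*pi/3) + 3*exp(I*pi/3))*conj(-1) + 1*(5*exp(2*I*pi/3))*conj(1) + 1*(-1)*conj(-1) + 1*(5*exp(-2*I*pi/3))*conj(1) + 1*(3*exp(-I*pi/3) + 2*exp(2*I*pi/3))*conj(-1)]
      = (1/6)[(5) + (-3*exp(I*pi/3) - 2*exp(-2*I*pi/3)) + (5*exp(2*I*pi/3)) + (1) + (5*exp(-2*I*pi/3)) + (-2*exp(2*I*pi/3) - 3*exp(-I*pi/3))] = 0/6 = 0
  <chi_rho, chi_4> = (1/6)[1*(5)*conj(1) + 1*(2*exp(-2*I*pi/3) + 3*exp(I*pi/3))*conj(exp(-2*I*pi/3)) + 1*(5*exp(2*I*pi/3))*conj(exp(2*I*pi/3)) + 1*(-1)*conj(1) + 1*(5*exp(-2*I*pi/3))*conj(exp(-2*I*pi/3)) + 1*(3*exp(-I*pi/3) + 2*exp(2*I*pi/3))*conj(exp(2*I*pi/3))]
      = (1/6)[(5) + (-1) + (5) + (-1) + (5) + (-1)] = 12/6 = 2
  <chi_rho, chi_5> = (1/6)[1*(5)*conj(1) + 1*(2*exp(-2*I*pi/3) + 3*exp(I*pi/3))*conj(exp(-I*pi/3)) + 1*(5*exp(2*I*pi/3))*conj(exp(-2*I*pi/3)) + 1*(-1)*conj(-1) + 1*(5*exp(-2*I*pi/3))*conj(exp(2*I*pi/3)) + 1*(3*exp(-I*pi/3) + 2*exp(2*I*pi/3))*conj(exp(I*pi/3))]
      = (1/6)[(5) + (2*exp(-I*pi/3) + 3*exp(2*I*pi/3)) + (5*exp(-2*I*pi/3)) + (1) + (5*exp(2*I*pi/3)) + (3*exp(-2*I*pi/3) + 2*exp(I*pi/3))] = 0/6 = 0
(Exp terms are combined using exp(i*s)*conj(exp(i*t)) = exp(i*(s-t)), and sums of them are collapsed using the identity that for every m > 1 the m distinct m-th roots of unity sum to 0, e.g. 1 + exp(2*I*pi/3) + exp(-2*I*pi/3) = 0.)
Dimension check: dim(rho) = sum (mult * dim) = 0*1 + 3*1 + 0*1 + 0*1 + 2*1 + 0*1 = 5 = chi_rho(e) = 5.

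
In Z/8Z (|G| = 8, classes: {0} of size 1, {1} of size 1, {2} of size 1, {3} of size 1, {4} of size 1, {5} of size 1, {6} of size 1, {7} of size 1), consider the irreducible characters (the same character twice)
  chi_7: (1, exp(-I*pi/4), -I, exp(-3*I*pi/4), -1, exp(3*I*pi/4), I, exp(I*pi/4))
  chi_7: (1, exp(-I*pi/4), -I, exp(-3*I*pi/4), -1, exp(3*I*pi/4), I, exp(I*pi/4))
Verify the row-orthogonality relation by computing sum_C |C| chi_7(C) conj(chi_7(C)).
Sum = 8 = |G| = 8; so <chi_7, chi_7> = 1 (norm-1 confirms irreducibility).

Working: Compute term by term over conjugacy classes (|C| * chi_7(C) * conj(chi_7(C))):
  1*(1)*conj(1) + 1*(exp(-I*pi/4))*conj(exp(-I*pi/4)) + 1*(-I)*conj(-I) + 1*(exp(-3*I*pi/4))*conj(exp(-3*I*pi/4)) + 1*(-1)*conj(-1) + 1*(exp(3*I*pi/4))*conj(exp(3*I*pi/4)) + 1*(I)*conj(I) + 1*(exp(I*pi/4))*conj(exp(I*pi/4))
  = (1) + (1) + (1) + (1) + (1) + (1) + (1) + (1)
  = 8.
(Exp terms are combined using exp(i*s)*conj(exp(i*t)) = exp(i*(s-t)), and sums of them are collapsed using the identity that for every m > 1 the m distinct m-th roots of unity sum to 0, e.g. 1 + exp(2*I*pi/3) + exp(-2*I*pi/3) = 0.)
Dividing by |G| = 8 gives 8/8 = 1, matching the row-orthogonality relation <chi_7, chi_7> = [chi_7 = chi_7].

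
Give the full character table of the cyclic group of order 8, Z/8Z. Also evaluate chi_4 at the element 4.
Character table of Z/8Z (irreps indexed chi_0,...,chi_7 with chi_k(m) = zeta_8^(k*m), zeta_8 = exp(2*pi*i/8)):
  irrep \ class  {0} (size 1)  {1} (size 1)    {2} (size 1)  {3} (size 1)    {4} (size 1)  {5} (size 1)    {6} (size 1)  {7} (size 1)  
  chi_0          1             1               1             1               1             1               1             1             
  chi_1          1             exp(I*pi/4)     I             exp(3*I*pi/4)   -1            exp(-3*I*pi/4)  -I            exp(-I*pi/4)  
  chi_2          1             I               -1            -I              1             I               -1            -I            
  chi_3          1             exp(3*I*pi/4)   -I            exp(I*pi/4)     -1            exp(-I*pi/4)    I             exp(-3*I*pi/4)
  chi_4          1             -1              1             -1              1             -1              1             -1            
  chi_5          1             exp(-3*I*pi/4)  I             exp(-I*pi/4)    -1            exp(I*pi/4)     -I            exp(3*I*pi/4) 
  chi_6          1             -I              -1            I               1             -I              -1            I             
  chi_7          1             exp(-I*pi/4)    -I            exp(-3*I*pi/4)  -1            exp(3*I*pi/4)   I             exp(I*pi/4)   

Spot check: chi_4(4) = zeta_8^(4*4) = zeta_8^16 = 1.

Proof sketch: Z/8Z is abelian, so all 8 irreducible complex representations are 1-dimensional. They are given by chi_k(m) = zeta_8^(k*m) for k = 0,...,7. Row orthogonality: sum_m chi_k(m) conj(chi_l(m)) = 8 * [k = l].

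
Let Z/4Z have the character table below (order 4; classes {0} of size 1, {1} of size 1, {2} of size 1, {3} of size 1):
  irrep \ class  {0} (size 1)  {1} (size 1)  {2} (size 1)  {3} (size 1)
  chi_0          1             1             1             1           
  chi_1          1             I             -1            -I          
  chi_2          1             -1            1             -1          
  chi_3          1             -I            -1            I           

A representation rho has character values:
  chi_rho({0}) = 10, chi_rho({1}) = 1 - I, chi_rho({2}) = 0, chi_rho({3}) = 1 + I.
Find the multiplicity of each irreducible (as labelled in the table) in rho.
Multiplicities: chi_0: 3, chi_1: 2, chi_2: 2, chi_3: 3.

Reasoning: Use <chi_rho, chi> = (1/|G|) sum_C |C| * chi_rho(C) * conj(chi(C)) with |G| = 4 for each irreducible chi in the table:
  <chi_rho, chi_0> = (1/4)[1*(10)*conj(1) + 1*(1 - I)*conj(1) + 1*(0)*conj(1) + 1*(1 + I)*conj(1)]
      = (1/4)[(10) + (1 - I) + (0) + (1 + I)] = 12/4 = 3
  <chi_rho, chi_1> = (1/4)[1*(10)*conj(1) + 1*(1 - I)*conj(I) + 1*(0)*conj(-1) + 1*(1 + I)*conj(-I)]
      = (1/4)[(10) + (-1 - I) + (0) + (-1 + I)] = 8/4 = 2
  <chi_rho, chi_2> = (1/4)[1*(10)*conj(1) + 1*(1 - I)*conj(-1) + 1*(0)*conj(1) + 1*(1 + I)*conj(-1)]
      = (1/4)[(10) + (-1 + I) + (0) + (-1 - I)] = 8/4 = 2
  <chi_rho, chi_3> = (1/4)[1*(10)*conj(1) + 1*(1 - I)*conj(-I) + 1*(0)*conj(-1) + 1*(1 + I)*conj(I)]
      = (1/4)[(10) + (1 + I) + (0) + (1 - I)] = 12/4 = 3
(Exp terms are combined using exp(i*s)*conj(exp(i*t)) = exp(i*(s-t)), and sums of them are collapsed using the identity that for every m > 1 the m distinct m-th roots of unity sum to 0, e.g. 1 + exp(2*I*pi/3) + exp(-2*I*pi/3) = 0.)
Dimension check: dim(rho) = sum (mult * dim) = 3*1 + 2*1 + 2*1 + 3*1 = 10 = chi_rho(e) = 10.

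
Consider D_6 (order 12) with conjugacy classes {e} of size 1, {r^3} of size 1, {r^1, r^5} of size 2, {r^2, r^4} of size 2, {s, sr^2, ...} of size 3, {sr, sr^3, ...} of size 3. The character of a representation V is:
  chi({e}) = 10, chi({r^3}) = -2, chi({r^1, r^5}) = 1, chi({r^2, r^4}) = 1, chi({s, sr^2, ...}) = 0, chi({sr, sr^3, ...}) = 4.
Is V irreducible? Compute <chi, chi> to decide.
Not irreducible (reducible): <chi, chi> = 13 > 1.

Reasoning: <chi, chi> = (1/|G|) sum_C |C| * |chi(C)|^2 = (1/12)[1*|10|^2 + 1*|-2|^2 + 2*|1|^2 + 2*|1|^2 + 3*|0|^2 + 3*|4|^2]
  = (1/12)[(100) + (4) + (2) + (2) + (0) + (48)] = 156/12 = 13.
A character is irreducible iff <chi, chi> = 1, so this representation is reducible.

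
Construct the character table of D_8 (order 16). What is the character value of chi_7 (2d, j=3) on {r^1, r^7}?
Conjugacy classes: {e} of size 1, {r^4} of size 1, {r^1, r^7} of size 2, {r^2, r^6} of size 2, {r^3, r^5} of size 2, {s, sr^2, ...} of size 4, {sr, sr^3, ...} of size 4.
Character table:
  irrep \ class              {e} (size 1)  {r^4} (size 1)  {r^1, r^7} (size 2)  {r^2, r^6} (size 2)  {r^3, r^5} (size 2)  {s, sr^2, ...} (size 4)  {sr, sr^3, ...} (size 4)
  chi_1 (triv)               1             1               1                    1                    1                    1                        1                       
  chi_2 (sign: r->1, s->-1)  1             1               1                    1                    1                    -1                       -1                      
  chi_3 (r->-1, s->1)        1             1               -1                   1                    -1                   1                        -1                      
  chi_4 (r->-1, s->-1)       1             1               -1                   1                    -1                   -1                       1                       
  chi_5 (2d, j=1)            2             -2              sqrt(2)              0                    -sqrt(2)             0                        0                       
  chi_6 (2d, j=2)            2             2               0                    -2                   0                    0                        0                       
  chi_7 (2d, j=3)            2             -2              -sqrt(2)             0                    sqrt(2)              0                        0                       

Spot check: chi_7 (2d, j=3) on {r^1, r^7} = -sqrt(2).

Explanation: D_8 has order 2*8 = 16 with 7 conjugacy classes, hence 7 irreducibles. Sum of squared dims 1 + 1 + 1 + 1 + 4 + 4 + 4 = 16 = |G|. Linear characters come from the abelianisation; the 2-dimensional irreps have character r^k -> 2*cos(2*pi*j*k/8), reflections -> 0.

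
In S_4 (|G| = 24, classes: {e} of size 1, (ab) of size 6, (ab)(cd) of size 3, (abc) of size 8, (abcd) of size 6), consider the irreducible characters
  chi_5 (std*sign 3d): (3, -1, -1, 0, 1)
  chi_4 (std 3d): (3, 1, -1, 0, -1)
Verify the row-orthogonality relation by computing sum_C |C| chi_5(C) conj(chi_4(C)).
Sum = 0; so <chi_5, chi_4> = 0 (distinct irreducibles are orthogonal).

Proof sketch: Compute term by term over conjugacy classes (|C| * chi_5(C) * conj(chi_4(C))):
  1*(3)*conj(3) + 6*(-1)*conj(1) + 3*(-1)*conj(-1) + 8*(0)*conj(0) + 6*(1)*conj(-1)
  = (9) + (-6) + (3) + (0) + (-6)
  = 0.
Dividing by |G| = 24 gives 0/24 = 0, matching the row-orthogonality relation <chi_5, chi_4> = [chi_5 = chi_4].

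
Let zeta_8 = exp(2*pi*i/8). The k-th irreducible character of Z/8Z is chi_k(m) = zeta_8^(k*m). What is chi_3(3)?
chi_3(3) = zeta_8^9 = exp(I*pi/4)

Derivation: chi_3(3) = zeta_8^(3*3) = zeta_8^9. Since zeta_8^8 = 1, this equals zeta_8^1 = exp(2*pi*i*1/8) = exp(I*pi/4).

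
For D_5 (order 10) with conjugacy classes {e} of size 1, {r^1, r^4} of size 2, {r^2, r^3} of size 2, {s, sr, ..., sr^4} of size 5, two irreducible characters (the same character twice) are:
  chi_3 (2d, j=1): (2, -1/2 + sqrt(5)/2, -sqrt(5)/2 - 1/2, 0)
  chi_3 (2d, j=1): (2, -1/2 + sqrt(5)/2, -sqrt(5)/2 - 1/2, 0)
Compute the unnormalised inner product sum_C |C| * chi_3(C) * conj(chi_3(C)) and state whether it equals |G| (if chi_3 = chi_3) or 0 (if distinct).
Sum = 10 = |G| = 10; so <chi_3, chi_3> = 1 (norm-1 confirms irreducibility).

Compute term by term over conjugacy classes (|C| * chi_3(C) * conj(chi_3(C))):
  1*(2)*conj(2) + 2*(-1/2 + sqrt(5)/2)*conj(-1/2 + sqrt(5)/2) + 2*(-sqrt(5)/2 - 1/2)*conj(-sqrt(5)/2 - 1/2) + 5*(0)*conj(0)
  = (4) + (3 - sqrt(5)) + (sqrt(5) + 3) + (0)
  = 10.
Dividing by |G| = 10 gives 10/10 = 1, matching the row-orthogonality relation <chi_3, chi_3> = [chi_3 = chi_3].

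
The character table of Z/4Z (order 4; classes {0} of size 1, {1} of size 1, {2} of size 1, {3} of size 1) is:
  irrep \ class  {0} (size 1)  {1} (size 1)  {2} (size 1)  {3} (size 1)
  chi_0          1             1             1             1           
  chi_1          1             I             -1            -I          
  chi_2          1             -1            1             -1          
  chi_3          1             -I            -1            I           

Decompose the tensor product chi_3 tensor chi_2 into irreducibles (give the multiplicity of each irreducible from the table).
chi_3 tensor chi_2 = chi_1 (all other irreducibles have multiplicity 0).

Explanation: The character of a tensor product is the pointwise product (chi_3 * chi_2)(C) = chi_3(C) * chi_2(C):
  {0}: (1)*(1), {1}: (-I)*(-1), {2}: (-1)*(1), {3}: (I)*(-1)
so (chi_3 * chi_2) takes values
  {0} -> 1, {1} -> I, {2} -> -1, {3} -> -I.
Now take the inner product of this character with each irreducible chi from the table, <chi_3*chi_2, chi> = (1/4) sum_C |C| (chi_3*chi_2)(C) conj(chi(C)):
  <chi_3*chi_2, chi_0> = (1/4)[1*(1)*conj(1) + 1*(I)*conj(1) + 1*(-1)*conj(1) + 1*(-I)*conj(1)]
      = (1/4)[(1) + (I) + (-1) + (-I)] = 0/4 = 0
  <chi_3*chi_2, chi_1> = (1/4)[1*(1)*conj(1) + 1*(I)*conj(I) + 1*(-1)*conj(-1) + 1*(-I)*conj(-I)]
      = (1/4)[(1) + (1) + (1) + (1)] = 4/4 = 1
  <chi_3*chi_2, chi_2> = (1/4)[1*(1)*conj(1) + 1*(I)*conj(-1) + 1*(-1)*conj(1) + 1*(-I)*conj(-1)]
      = (1/4)[(1) + (-I) + (-1) + (I)] = 0/4 = 0
  <chi_3*chi_2, chi_3> = (1/4)[1*(1)*conj(1) + 1*(I)*conj(-I) + 1*(-1)*conj(-1) + 1*(-I)*conj(I)]
      = (1/4)[(1) + (-1) + (1) + (-1)] = 0/4 = 0
(Exp terms are combined using exp(i*s)*conj(exp(i*t)) = exp(i*(s-t)), and sums of them are collapsed using the identity that for every m > 1 the m distinct m-th roots of unity sum to 0, e.g. 1 + exp(2*I*pi/3) + exp(-2*I*pi/3) = 0.)
Hence the multiplicities are chi_1: 1. Dimension check: dim(chi_3)*dim(chi_2) = 1*1 = 1 and sum (mult * dim) = 1*1 = 1.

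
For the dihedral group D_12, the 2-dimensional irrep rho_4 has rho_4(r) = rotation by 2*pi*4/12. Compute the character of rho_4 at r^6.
chi_{rho_4}(r^6) = 2*cos(2*pi*4*6/12) = 2

Working: rho_4(r^6) is rotation by angle 2*pi*4*6/12, whose trace is 2*cos(2*pi*4*6/12) = 2.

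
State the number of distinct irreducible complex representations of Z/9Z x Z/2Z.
18

Argument: The number of irreducible complex representations of a finite group equals its number of conjugacy classes. Z/9Z x Z/2Z is abelian of order 18, so every element is its own conjugacy class: 18 classes, so Z/9Z x Z/2Z (order 18) has exactly 18 irreducible complex representations.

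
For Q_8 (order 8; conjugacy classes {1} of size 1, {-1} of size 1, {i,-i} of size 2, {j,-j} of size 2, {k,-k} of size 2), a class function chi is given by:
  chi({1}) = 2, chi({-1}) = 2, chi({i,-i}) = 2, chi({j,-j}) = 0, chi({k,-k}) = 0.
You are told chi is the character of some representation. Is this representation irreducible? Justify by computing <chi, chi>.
Not irreducible (reducible): <chi, chi> = 2 > 1.

Working: <chi, chi> = (1/|G|) sum_C |C| * |chi(C)|^2 = (1/8)[1*|2|^2 + 1*|2|^2 + 2*|2|^2 + 2*|0|^2 + 2*|0|^2]
  = (1/8)[(4) + (4) + (8) + (0) + (0)] = 16/8 = 2.
A character is irreducible iff <chi, chi> = 1, so this representation is reducible.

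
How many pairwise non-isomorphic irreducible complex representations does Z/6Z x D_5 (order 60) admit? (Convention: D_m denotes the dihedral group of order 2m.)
24

The number of irreducible complex representations of a finite group equals its number of conjugacy classes. For a direct product, #classes(G x H) = #classes(G) * #classes(H). Z/6Z has 6 classes (abelian), D_5 has 4 classes, so 6 * 4 = 24, so Z/6Z x D_5 (order 60) has exactly 24 irreducible complex representations.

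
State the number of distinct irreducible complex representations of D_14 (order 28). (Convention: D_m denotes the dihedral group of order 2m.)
10

The number of irreducible complex representations of a finite group equals its number of conjugacy classes. D_14 has 10 conjugacy classes (n/2 + 3 for n even), so D_14 (order 28) has exactly 10 irreducible complex representations.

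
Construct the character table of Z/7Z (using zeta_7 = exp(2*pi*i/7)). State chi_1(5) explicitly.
Character table of Z/7Z (irreps indexed chi_0,...,chi_6 with chi_k(m) = zeta_7^(k*m), zeta_7 = exp(2*pi*i/7)):
  irrep \ class  {0} (size 1)  {1} (size 1)    {2} (size 1)    {3} (size 1)    {4} (size 1)    {5} (size 1)    {6} (size 1)  
  chi_0          1             1               1               1               1               1               1             
  chi_1          1             exp(2*I*pi/7)   exp(4*I*pi/7)   exp(6*I*pi/7)   exp(-6*I*pi/7)  exp(-4*I*pi/7)  exp(-2*I*pi/7)
  chi_2          1             exp(4*I*pi/7)   exp(-6*I*pi/7)  exp(-2*I*pi/7)  exp(2*I*pi/7)   exp(6*I*pi/7)   exp(-4*I*pi/7)
  chi_3          1             exp(6*I*pi/7)   exp(-2*I*pi/7)  exp(4*I*pi/7)   exp(-4*I*pi/7)  exp(2*I*pi/7)   exp(-6*I*pi/7)
  chi_4          1             exp(-6*I*pi/7)  exp(2*I*pi/7)   exp(-4*I*pi/7)  exp(4*I*pi/7)   exp(-2*I*pi/7)  exp(6*I*pi/7) 
  chi_5          1             exp(-4*I*pi/7)  exp(6*I*pi/7)   exp(2*I*pi/7)   exp(-2*I*pi/7)  exp(-6*I*pi/7)  exp(4*I*pi/7) 
  chi_6          1             exp(-2*I*pi/7)  exp(-4*I*pi/7)  exp(-6*I*pi/7)  exp(6*I*pi/7)   exp(4*I*pi/7)   exp(2*I*pi/7) 

Spot check: chi_1(5) = zeta_7^(1*5) = zeta_7^5 = exp(-4*I*pi/7).

Details: Z/7Z is abelian, so all 7 irreducible complex representations are 1-dimensional. They are given by chi_k(m) = zeta_7^(k*m) for k = 0,...,6. Row orthogonality: sum_m chi_k(m) conj(chi_l(m)) = 7 * [k = l].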